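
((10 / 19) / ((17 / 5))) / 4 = 25 / 646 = 0.04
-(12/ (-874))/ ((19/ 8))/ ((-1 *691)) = -48/ 5737373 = -0.00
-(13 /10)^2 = -169 /100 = -1.69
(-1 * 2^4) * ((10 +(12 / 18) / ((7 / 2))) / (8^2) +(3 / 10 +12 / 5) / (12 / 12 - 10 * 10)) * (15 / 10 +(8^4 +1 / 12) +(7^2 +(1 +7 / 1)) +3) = -8777.72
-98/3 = -32.67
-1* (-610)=610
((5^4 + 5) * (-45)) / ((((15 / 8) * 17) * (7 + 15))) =-7560 / 187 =-40.43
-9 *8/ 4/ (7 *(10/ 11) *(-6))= 33/ 70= 0.47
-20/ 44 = -5/ 11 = -0.45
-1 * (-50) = 50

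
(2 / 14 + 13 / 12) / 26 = 103 / 2184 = 0.05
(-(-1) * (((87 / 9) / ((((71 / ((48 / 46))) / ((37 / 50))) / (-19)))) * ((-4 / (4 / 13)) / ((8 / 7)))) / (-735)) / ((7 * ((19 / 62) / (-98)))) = 864838 / 612375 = 1.41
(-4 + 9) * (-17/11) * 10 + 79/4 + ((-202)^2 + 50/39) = 69923155/1716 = 40747.76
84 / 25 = 3.36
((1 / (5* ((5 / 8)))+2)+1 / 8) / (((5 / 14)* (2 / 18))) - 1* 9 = 52.61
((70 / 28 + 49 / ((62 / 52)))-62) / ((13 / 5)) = -5705 / 806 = -7.08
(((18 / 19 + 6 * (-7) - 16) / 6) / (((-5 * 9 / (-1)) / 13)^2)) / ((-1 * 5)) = 91598 / 577125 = 0.16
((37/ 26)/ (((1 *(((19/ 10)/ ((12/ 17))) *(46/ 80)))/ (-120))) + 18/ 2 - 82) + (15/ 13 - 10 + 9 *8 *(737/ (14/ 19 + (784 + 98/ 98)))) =-179718570992/ 1441798033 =-124.65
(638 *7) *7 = 31262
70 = 70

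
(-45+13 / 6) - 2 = -269 / 6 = -44.83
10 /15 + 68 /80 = 91 /60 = 1.52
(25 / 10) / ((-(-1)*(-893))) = -5 / 1786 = -0.00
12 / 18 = 2 / 3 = 0.67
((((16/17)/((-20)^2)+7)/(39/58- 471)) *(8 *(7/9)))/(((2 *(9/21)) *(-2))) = 805504/14906025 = 0.05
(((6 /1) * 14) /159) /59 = 28 /3127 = 0.01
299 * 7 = 2093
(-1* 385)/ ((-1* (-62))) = -385/ 62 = -6.21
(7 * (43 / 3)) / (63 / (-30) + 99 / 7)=21070 / 2529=8.33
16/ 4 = 4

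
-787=-787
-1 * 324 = -324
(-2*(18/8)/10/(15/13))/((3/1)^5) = -13/8100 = -0.00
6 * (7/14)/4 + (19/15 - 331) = -19739/60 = -328.98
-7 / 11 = -0.64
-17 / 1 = -17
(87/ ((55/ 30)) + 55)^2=10496.93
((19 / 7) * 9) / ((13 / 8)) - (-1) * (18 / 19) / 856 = 11125395 / 740012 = 15.03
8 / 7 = 1.14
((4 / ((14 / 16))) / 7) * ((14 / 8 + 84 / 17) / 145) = 104 / 3451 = 0.03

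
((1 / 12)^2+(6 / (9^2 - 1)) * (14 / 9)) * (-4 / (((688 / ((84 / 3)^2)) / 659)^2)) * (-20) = 5576652.40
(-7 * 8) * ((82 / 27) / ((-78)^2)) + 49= 2011135 / 41067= 48.97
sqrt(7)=2.65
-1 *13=-13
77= 77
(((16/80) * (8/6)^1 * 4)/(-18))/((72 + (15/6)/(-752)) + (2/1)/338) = -2033408/2470679685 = -0.00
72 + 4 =76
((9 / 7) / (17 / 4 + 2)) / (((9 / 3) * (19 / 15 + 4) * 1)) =36 / 2765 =0.01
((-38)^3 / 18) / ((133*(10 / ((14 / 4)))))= -361 / 45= -8.02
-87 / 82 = -1.06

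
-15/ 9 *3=-5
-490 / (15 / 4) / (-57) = 392 / 171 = 2.29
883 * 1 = 883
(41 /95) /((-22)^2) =41 /45980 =0.00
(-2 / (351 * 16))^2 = 1 / 7884864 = 0.00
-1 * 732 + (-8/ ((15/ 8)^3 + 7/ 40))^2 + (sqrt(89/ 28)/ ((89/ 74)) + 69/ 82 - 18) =-18400209983999/ 24607078978 + 37 * sqrt(623)/ 623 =-746.28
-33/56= -0.59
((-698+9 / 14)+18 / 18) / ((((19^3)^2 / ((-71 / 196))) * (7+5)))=692179 / 1549126769568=0.00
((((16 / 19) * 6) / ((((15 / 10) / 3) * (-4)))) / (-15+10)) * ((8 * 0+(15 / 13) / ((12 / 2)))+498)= 310872 / 1235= 251.72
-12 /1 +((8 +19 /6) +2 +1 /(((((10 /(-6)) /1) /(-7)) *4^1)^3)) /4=-808217 /96000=-8.42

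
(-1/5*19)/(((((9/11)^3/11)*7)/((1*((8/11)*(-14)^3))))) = 79306304/3645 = 21757.56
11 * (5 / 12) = 55 / 12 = 4.58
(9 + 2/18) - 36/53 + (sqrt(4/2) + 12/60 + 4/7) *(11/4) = 11 *sqrt(2)/4 + 704749/66780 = 14.44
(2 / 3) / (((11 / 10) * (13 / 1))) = 20 / 429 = 0.05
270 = 270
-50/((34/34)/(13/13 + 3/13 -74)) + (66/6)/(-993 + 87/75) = 1172847225/322348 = 3638.45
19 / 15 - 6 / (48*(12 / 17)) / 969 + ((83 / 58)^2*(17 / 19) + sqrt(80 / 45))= 101981851 / 23009760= 4.43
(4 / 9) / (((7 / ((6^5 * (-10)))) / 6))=-207360 / 7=-29622.86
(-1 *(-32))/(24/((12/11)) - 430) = -4/51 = -0.08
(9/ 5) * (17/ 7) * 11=1683/ 35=48.09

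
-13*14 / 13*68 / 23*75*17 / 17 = -71400 / 23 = -3104.35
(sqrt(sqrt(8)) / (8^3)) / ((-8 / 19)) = -19 *2^(3 / 4) / 4096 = -0.01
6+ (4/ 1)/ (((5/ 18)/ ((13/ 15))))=462/ 25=18.48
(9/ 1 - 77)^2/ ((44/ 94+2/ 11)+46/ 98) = 117139792/ 28355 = 4131.19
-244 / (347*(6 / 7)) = -854 / 1041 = -0.82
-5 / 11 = -0.45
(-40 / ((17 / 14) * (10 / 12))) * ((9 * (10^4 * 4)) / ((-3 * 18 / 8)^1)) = 35840000 / 17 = 2108235.29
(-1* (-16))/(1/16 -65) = -256/1039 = -0.25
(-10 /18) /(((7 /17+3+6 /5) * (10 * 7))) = -85 /49392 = -0.00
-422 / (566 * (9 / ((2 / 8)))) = -211 / 10188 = -0.02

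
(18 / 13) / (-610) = -9 / 3965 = -0.00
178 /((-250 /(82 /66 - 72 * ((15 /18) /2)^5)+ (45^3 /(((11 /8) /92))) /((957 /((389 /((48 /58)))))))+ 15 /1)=276914066 /4657652300955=0.00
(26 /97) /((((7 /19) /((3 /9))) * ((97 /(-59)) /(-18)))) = 174876 /65863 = 2.66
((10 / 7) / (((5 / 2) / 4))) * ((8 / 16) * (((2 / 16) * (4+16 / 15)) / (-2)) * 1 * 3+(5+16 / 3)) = 338 / 15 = 22.53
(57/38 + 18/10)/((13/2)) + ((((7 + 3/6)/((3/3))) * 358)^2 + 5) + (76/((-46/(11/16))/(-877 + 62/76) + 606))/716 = 18618914240967383741/2582649316130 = 7209230.51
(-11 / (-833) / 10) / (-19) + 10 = 1582689 / 158270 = 10.00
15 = 15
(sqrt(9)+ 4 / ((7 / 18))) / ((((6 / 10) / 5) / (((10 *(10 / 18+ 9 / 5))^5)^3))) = 60861074625405242691660075651773235200 / 1441237924662543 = 42228332729764580105431.41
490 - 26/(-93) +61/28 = 1282361/2604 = 492.46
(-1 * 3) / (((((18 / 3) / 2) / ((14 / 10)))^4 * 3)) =-2401 / 50625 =-0.05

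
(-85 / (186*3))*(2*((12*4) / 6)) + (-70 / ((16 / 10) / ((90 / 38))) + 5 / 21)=-15706295 / 148428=-105.82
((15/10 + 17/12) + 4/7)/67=293/5628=0.05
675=675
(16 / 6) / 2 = 4 / 3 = 1.33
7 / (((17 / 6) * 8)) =21 / 68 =0.31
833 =833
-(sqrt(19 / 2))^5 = -361 *sqrt(38) / 8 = -278.17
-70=-70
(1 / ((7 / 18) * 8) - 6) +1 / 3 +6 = 0.65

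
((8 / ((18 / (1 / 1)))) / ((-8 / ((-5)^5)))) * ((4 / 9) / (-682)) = -3125 / 27621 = -0.11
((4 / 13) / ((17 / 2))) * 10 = 80 / 221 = 0.36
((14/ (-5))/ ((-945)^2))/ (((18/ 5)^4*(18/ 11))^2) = -378125/ 9110047128731136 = -0.00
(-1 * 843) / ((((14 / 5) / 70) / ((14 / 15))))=-19670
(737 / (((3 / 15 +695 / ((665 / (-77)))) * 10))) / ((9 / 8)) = -28006 / 34317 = -0.82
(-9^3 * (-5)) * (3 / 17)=10935 / 17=643.24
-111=-111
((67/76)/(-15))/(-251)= 67/286140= 0.00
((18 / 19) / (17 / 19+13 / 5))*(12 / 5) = 54 / 83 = 0.65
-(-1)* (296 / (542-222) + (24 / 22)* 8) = 4247 / 440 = 9.65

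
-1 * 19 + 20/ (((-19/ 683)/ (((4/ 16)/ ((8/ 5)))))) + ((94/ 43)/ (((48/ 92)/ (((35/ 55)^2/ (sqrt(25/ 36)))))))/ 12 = -1555999513/ 11862840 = -131.17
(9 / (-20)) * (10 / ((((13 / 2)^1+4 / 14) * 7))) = -9 / 95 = -0.09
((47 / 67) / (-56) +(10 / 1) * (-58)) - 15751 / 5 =-69978787 / 18760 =-3730.21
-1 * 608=-608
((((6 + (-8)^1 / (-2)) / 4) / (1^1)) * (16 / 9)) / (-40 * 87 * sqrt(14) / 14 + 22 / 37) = -0.00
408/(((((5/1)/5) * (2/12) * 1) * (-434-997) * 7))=-272/1113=-0.24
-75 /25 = -3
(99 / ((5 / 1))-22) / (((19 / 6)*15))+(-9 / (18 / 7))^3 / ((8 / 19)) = -3096983 / 30400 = -101.87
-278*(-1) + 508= 786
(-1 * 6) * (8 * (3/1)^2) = -432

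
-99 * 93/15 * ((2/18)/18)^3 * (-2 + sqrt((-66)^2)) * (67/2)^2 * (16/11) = -4453088/295245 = -15.08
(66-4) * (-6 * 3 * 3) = -3348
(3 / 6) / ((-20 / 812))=-203 / 10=-20.30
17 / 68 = 1 / 4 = 0.25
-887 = -887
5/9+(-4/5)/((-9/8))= 19/15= 1.27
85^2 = 7225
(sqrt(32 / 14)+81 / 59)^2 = 648 * sqrt(7) / 413+101623 / 24367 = 8.32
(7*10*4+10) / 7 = 290 / 7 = 41.43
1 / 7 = 0.14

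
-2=-2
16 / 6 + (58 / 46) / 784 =144343 / 54096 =2.67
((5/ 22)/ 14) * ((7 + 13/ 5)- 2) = 19/ 154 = 0.12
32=32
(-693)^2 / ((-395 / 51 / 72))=-1763474328 / 395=-4464491.97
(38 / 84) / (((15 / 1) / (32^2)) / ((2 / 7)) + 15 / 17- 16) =-330752 / 11015571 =-0.03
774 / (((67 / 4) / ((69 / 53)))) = 213624 / 3551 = 60.16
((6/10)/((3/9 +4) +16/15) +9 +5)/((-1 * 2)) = -127/18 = -7.06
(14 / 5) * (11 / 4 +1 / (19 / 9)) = 343 / 38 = 9.03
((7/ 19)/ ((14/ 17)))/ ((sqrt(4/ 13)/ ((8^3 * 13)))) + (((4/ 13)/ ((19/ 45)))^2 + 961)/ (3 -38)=-58662049/ 2135315 + 28288 * sqrt(13)/ 19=5340.62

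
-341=-341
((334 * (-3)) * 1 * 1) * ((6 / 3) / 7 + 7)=-51102 / 7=-7300.29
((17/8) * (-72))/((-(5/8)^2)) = 9792/25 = 391.68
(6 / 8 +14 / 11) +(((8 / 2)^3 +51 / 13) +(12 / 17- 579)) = -4943179 / 9724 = -508.35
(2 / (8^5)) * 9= 9 / 16384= 0.00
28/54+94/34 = 1507/459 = 3.28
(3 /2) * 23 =69 /2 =34.50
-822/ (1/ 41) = -33702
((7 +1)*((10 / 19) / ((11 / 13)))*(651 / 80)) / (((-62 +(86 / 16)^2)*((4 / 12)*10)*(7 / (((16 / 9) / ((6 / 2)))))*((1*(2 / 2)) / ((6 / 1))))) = -31744 / 170335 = -0.19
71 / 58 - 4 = -161 / 58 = -2.78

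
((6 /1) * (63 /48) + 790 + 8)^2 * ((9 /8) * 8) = 374074281 /64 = 5844910.64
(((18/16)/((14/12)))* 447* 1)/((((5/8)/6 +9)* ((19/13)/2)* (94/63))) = 43.42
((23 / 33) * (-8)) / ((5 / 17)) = -3128 / 165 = -18.96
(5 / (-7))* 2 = -10 / 7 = -1.43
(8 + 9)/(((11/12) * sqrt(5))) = 204 * sqrt(5)/55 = 8.29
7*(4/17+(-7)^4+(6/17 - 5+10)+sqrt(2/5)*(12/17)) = 84*sqrt(10)/85+286384/17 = 16849.24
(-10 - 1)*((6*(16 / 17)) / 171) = -352 / 969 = -0.36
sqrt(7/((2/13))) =sqrt(182)/2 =6.75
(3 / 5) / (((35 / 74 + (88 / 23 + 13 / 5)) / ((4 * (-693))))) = -14153832 / 58711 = -241.08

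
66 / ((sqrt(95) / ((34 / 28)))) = 561 * sqrt(95) / 665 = 8.22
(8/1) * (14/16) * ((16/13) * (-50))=-5600/13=-430.77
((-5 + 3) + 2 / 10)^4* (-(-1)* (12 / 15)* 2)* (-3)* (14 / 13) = -2204496 / 40625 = -54.26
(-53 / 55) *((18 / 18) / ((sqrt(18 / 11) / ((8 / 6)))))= -1.00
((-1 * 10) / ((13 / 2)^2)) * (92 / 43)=-3680 / 7267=-0.51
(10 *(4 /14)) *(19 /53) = 1.02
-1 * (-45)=45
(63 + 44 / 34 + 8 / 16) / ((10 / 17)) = 2203 / 20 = 110.15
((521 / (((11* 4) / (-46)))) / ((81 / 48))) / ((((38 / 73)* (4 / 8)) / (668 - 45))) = -4359798856 / 5643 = -772603.02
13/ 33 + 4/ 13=301/ 429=0.70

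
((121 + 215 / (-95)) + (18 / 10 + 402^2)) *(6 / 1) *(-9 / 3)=-276548958 / 95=-2911041.66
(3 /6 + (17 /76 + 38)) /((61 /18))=26487 /2318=11.43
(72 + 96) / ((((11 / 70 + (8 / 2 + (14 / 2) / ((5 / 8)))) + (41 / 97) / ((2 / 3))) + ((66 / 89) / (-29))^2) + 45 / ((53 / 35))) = 40274572078776 / 10957751786711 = 3.68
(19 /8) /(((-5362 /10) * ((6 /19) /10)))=-9025 /64344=-0.14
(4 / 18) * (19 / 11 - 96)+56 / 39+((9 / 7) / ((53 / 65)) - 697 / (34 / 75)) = -1485370573 / 954954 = -1555.44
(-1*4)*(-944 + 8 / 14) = 26416 / 7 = 3773.71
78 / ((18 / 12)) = 52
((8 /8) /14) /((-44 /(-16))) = 2 /77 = 0.03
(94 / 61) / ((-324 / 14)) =-329 / 4941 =-0.07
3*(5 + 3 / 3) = 18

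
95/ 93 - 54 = -4927/ 93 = -52.98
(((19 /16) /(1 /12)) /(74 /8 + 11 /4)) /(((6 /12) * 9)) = 19 /72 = 0.26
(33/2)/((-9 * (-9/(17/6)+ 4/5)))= 935/1212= 0.77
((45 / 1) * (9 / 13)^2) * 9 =32805 / 169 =194.11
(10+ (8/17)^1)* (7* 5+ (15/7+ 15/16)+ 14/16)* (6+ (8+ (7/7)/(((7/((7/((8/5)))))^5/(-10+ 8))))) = 87854847057/15597568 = 5632.60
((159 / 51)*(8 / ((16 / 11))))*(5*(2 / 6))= 2915 / 102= 28.58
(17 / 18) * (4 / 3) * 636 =7208 / 9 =800.89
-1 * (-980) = 980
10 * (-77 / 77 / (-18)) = 5 / 9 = 0.56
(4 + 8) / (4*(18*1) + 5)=12 / 77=0.16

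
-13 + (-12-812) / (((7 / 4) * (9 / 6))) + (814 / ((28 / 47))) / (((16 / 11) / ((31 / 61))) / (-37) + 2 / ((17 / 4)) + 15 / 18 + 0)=26090176444 / 33148689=787.07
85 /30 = 17 /6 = 2.83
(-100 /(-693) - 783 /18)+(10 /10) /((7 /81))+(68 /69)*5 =-856139 /31878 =-26.86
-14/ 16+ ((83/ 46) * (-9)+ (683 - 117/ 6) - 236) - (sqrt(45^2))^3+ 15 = -16688729/ 184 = -90699.61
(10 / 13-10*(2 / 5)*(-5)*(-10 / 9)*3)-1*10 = -2960 / 39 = -75.90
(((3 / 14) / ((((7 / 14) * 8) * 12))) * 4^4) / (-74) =-4 / 259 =-0.02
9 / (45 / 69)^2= 529 / 25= 21.16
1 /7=0.14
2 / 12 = 1 / 6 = 0.17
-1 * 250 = -250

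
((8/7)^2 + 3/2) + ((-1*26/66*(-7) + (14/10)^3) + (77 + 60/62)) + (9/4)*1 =2218757369/25063500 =88.53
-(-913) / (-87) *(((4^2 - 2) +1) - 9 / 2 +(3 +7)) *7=-262031 / 174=-1505.93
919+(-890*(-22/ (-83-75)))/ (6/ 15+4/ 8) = 555509/ 711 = 781.31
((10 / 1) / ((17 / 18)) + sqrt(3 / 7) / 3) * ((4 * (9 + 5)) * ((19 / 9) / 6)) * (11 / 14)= 418 * sqrt(21) / 567 + 8360 / 51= 167.30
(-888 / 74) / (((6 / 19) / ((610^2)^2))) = -5261419580000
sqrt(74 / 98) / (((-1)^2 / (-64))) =-64 * sqrt(37) / 7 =-55.61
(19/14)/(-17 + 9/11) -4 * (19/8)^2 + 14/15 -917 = -140356373/149520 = -938.71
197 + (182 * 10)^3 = 6028568197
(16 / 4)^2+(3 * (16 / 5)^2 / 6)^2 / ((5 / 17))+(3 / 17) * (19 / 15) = 5596851 / 53125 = 105.35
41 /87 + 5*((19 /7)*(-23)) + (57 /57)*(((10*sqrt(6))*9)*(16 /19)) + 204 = 77.97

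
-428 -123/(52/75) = -31481/52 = -605.40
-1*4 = -4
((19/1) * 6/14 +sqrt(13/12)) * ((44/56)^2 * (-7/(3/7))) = -2299/28-121 * sqrt(39)/72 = -92.60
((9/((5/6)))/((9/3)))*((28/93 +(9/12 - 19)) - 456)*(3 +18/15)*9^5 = -655884818883/1550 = -423151496.05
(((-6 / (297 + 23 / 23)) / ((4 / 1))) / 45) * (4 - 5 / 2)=-1 / 5960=-0.00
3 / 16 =0.19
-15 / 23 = -0.65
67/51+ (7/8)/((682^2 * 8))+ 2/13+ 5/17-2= -4703329247/19736141568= -0.24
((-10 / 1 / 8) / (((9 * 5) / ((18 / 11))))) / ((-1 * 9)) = 1 / 198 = 0.01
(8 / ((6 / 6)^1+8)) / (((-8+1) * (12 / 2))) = -4 / 189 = -0.02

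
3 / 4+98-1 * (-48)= 587 / 4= 146.75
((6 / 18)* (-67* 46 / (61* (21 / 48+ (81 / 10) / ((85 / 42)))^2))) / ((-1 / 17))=2422698560000 / 166803856023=14.52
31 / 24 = 1.29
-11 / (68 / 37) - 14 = -1359 / 68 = -19.99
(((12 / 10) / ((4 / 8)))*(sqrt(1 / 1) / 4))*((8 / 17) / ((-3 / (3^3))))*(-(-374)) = -4752 / 5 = -950.40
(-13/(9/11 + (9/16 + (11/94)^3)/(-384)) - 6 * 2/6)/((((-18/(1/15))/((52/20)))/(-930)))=-41379812270342/257880998205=-160.46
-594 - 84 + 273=-405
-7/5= -1.40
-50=-50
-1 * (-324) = 324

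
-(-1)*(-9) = -9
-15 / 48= -0.31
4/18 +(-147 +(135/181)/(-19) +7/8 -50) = -48516815/247608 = -195.94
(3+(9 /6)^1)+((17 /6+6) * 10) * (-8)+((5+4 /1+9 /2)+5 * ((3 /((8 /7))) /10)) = -32993 /48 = -687.35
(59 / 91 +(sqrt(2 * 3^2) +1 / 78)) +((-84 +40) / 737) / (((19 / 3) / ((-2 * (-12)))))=302305 / 695058 +3 * sqrt(2)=4.68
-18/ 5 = -3.60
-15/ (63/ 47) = -11.19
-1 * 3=-3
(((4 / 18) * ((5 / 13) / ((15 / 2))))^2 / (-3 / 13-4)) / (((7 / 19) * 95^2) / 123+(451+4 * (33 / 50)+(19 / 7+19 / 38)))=-45920 / 723867781923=-0.00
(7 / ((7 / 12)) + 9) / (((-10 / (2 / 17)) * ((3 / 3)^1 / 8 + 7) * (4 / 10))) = -28 / 323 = -0.09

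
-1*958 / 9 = -958 / 9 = -106.44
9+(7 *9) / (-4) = -27 / 4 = -6.75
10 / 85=2 / 17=0.12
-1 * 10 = -10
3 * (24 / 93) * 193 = 4632 / 31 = 149.42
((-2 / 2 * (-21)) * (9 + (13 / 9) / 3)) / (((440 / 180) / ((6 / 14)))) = 384 / 11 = 34.91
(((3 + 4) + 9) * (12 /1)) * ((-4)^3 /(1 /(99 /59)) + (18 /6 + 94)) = -117696 /59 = -1994.85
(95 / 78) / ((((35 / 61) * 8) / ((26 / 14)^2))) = 15067 / 16464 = 0.92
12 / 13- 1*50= -638 / 13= -49.08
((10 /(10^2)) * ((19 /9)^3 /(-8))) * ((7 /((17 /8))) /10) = -48013 /1239300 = -0.04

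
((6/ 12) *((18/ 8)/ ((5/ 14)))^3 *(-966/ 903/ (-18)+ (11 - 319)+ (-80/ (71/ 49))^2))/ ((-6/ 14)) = -346568105047689/ 433526000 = -799417.12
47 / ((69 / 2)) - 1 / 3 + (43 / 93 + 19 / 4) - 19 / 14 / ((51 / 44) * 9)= 56000335 / 9163476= 6.11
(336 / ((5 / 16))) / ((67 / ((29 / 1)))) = 155904 / 335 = 465.39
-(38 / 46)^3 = -0.56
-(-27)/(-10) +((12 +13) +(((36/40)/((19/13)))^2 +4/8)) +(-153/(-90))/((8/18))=1949703/72200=27.00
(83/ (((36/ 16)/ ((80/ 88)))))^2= 11022400/ 9801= 1124.62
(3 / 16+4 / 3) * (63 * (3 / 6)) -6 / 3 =1469 / 32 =45.91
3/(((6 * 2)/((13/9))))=13/36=0.36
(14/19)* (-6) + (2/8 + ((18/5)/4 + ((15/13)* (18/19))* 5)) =10841/4940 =2.19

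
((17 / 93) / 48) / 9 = 17 / 40176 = 0.00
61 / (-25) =-61 / 25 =-2.44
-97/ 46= -2.11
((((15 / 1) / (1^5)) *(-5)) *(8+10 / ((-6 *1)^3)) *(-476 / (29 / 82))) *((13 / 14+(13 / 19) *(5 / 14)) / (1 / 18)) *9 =84060709200 / 551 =152560270.78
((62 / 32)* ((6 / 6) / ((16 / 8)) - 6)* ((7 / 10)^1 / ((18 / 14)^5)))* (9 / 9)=-40118309 / 18895680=-2.12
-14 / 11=-1.27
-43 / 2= -21.50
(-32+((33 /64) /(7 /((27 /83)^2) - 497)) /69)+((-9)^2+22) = 32826166061 /462340480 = 71.00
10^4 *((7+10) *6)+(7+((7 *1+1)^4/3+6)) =1021378.33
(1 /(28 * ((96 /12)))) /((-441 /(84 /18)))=-1 /21168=-0.00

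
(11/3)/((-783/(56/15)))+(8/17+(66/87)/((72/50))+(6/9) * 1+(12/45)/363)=238791209/144956790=1.65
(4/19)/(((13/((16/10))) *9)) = 32/11115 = 0.00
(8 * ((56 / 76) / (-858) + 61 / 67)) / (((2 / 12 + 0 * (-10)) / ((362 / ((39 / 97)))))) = 279081577408 / 7099521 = 39309.92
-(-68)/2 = 34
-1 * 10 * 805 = -8050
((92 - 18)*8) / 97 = 592 / 97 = 6.10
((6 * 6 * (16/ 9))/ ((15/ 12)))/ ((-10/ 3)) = -384/ 25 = -15.36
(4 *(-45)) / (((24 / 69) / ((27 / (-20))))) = 5589 / 8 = 698.62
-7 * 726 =-5082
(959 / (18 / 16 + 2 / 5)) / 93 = 38360 / 5673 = 6.76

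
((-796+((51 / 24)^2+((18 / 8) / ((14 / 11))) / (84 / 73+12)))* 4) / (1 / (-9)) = 127628919 / 4480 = 28488.60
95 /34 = 2.79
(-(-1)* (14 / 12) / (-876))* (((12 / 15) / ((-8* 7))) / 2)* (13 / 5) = 13 / 525600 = 0.00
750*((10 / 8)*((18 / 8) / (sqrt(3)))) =5625*sqrt(3) / 8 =1217.85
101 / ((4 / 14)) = 707 / 2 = 353.50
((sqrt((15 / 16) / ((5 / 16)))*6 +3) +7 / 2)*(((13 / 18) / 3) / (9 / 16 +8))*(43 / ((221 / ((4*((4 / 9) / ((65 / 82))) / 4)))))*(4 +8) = 225664 / 943245 +902656*sqrt(3) / 4087395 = 0.62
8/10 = 4/5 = 0.80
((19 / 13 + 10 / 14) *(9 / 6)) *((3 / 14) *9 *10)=40095 / 637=62.94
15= 15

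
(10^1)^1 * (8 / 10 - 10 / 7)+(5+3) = 12 / 7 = 1.71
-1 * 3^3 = -27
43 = 43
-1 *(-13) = 13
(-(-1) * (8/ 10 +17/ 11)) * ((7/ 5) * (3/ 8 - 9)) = -62307/ 2200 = -28.32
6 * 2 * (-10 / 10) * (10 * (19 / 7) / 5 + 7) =-1044 / 7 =-149.14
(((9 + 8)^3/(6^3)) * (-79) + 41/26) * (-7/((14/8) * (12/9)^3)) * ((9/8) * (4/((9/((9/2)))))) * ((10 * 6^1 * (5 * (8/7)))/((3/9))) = 10208476575/1456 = 7011316.33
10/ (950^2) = 0.00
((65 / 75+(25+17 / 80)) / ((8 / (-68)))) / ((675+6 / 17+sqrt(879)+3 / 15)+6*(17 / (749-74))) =-8765809521315 / 26668525708996+103782826125*sqrt(879) / 213348205671968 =-0.31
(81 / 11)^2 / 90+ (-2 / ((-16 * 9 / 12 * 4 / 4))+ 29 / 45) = 7697 / 5445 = 1.41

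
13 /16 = 0.81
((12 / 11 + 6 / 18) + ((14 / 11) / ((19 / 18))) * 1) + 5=4784 / 627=7.63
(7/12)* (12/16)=7/16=0.44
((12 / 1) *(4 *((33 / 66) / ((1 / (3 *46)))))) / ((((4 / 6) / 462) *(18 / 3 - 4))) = 1147608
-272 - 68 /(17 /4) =-288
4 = 4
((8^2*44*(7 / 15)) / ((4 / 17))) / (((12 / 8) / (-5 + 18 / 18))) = -14893.51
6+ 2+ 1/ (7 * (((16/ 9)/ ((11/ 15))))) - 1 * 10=-1087/ 560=-1.94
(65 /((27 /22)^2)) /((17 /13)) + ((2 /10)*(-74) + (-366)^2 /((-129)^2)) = 3007622542 /114573285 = 26.25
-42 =-42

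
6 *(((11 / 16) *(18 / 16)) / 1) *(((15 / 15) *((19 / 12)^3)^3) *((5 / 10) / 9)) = 3549564675569 / 220150628352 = 16.12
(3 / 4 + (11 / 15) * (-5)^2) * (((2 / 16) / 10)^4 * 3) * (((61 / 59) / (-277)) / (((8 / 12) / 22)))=-460977 / 2677637120000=-0.00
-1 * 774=-774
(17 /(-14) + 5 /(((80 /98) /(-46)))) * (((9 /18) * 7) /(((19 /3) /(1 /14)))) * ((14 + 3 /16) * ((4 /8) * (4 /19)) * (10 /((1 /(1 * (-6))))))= 4259655 /4256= 1000.86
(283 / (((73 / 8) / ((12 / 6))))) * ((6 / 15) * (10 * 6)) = 108672 / 73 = 1488.66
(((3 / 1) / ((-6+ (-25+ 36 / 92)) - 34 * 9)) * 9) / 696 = -207 / 1796144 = -0.00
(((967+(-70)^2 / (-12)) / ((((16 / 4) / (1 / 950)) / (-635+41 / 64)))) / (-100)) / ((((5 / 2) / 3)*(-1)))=-17010981 / 15200000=-1.12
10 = 10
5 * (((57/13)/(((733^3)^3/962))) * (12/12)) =21090/61085167878104734521600253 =0.00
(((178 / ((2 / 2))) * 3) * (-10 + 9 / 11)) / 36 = -8989 / 66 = -136.20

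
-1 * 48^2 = -2304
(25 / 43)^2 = 625 / 1849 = 0.34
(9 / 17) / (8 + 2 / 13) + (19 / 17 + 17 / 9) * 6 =97871 / 5406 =18.10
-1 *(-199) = 199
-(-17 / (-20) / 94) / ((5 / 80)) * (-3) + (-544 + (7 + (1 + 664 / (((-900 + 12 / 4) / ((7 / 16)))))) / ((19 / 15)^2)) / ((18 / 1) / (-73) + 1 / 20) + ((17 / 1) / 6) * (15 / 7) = 40033208236797 / 14559891710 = 2749.55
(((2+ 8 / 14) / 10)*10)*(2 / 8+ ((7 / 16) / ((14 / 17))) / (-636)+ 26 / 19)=1876503 / 451136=4.16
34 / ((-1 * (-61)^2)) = -34 / 3721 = -0.01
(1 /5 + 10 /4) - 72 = -693 /10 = -69.30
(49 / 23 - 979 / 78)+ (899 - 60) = 1486471 / 1794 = 828.58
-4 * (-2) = 8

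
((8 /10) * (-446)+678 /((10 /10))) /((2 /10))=1606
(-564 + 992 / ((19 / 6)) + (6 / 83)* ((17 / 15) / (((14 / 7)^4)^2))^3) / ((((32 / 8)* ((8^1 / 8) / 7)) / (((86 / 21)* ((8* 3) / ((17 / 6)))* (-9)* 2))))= 273981.62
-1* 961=-961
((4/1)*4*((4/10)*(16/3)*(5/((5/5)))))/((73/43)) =22016/219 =100.53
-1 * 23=-23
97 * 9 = 873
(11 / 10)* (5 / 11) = 1 / 2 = 0.50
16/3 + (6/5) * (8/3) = 128/15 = 8.53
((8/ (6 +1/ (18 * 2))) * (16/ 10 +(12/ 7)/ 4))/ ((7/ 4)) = 81792/ 53165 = 1.54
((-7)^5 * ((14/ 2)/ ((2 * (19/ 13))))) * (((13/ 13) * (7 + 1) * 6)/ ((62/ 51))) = -1589160.35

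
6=6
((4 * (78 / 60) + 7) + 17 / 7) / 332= 128 / 2905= 0.04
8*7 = 56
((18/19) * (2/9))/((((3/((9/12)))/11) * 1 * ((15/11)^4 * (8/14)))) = 1127357/3847500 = 0.29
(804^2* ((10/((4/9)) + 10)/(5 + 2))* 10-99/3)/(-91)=-210084969/637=-329803.72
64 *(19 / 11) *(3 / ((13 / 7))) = 25536 / 143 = 178.57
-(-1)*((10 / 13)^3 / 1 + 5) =5.46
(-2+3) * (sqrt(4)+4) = 6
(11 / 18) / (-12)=-0.05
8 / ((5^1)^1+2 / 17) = 136 / 87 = 1.56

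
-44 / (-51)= 44 / 51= 0.86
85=85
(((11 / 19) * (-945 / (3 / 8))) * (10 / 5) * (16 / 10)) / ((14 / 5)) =-31680 / 19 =-1667.37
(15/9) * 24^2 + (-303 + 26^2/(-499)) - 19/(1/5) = 279762/499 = 560.65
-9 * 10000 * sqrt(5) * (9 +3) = -1080000 * sqrt(5) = -2414953.42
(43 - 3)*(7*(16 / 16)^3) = 280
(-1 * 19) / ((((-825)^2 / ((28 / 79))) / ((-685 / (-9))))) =-72884 / 96784875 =-0.00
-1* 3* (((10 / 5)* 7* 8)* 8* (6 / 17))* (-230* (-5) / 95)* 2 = -7418880 / 323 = -22968.67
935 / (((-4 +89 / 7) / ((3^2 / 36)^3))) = 6545 / 3904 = 1.68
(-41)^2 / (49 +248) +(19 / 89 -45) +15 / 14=-14082767 / 370062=-38.06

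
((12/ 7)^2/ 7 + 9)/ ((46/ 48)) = 77544/ 7889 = 9.83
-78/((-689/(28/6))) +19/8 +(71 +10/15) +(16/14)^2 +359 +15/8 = 13610911/31164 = 436.75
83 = 83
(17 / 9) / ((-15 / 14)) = -238 / 135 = -1.76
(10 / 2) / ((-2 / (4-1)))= -15 / 2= -7.50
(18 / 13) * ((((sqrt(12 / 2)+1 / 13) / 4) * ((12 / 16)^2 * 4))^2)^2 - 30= -303922611951 / 12166529024+59934735 * sqrt(6) / 233971712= -24.35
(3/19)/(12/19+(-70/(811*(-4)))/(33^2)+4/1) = 5299074/155440169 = 0.03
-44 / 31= -1.42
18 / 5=3.60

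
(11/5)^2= 121/25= 4.84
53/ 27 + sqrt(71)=10.39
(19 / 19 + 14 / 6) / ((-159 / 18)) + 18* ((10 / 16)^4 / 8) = -29555 / 868352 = -0.03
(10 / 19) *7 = 70 / 19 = 3.68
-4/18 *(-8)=16/9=1.78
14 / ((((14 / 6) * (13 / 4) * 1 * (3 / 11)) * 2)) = 44 / 13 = 3.38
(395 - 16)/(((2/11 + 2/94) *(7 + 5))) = 195943/1260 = 155.51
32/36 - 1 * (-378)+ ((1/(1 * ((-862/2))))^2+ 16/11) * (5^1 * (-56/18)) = 6551788930/18390339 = 356.26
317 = 317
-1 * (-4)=4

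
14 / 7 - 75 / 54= 11 / 18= 0.61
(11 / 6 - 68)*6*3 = -1191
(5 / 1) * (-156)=-780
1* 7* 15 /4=105 /4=26.25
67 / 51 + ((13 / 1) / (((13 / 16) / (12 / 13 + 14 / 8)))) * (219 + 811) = 29207551 / 663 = 44053.62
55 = 55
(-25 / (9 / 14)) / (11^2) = -350 / 1089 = -0.32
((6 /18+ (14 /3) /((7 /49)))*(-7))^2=53361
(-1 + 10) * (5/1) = 45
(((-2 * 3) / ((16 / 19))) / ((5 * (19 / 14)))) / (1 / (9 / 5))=-189 / 100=-1.89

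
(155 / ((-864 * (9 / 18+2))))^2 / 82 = 961 / 15303168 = 0.00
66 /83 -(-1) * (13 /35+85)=250314 /2905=86.17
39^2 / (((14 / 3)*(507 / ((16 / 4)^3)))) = 288 / 7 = 41.14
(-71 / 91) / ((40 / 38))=-1349 / 1820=-0.74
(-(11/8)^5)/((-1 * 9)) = 161051/294912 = 0.55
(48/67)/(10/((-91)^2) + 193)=397488/107082281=0.00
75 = 75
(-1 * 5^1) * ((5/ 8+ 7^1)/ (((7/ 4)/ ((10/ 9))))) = -1525/ 63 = -24.21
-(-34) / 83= 34 / 83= 0.41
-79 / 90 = -0.88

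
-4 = -4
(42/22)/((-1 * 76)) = -21/836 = -0.03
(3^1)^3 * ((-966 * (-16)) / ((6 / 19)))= 1321488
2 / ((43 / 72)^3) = 746496 / 79507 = 9.39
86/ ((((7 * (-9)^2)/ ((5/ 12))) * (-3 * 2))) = -215/ 20412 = -0.01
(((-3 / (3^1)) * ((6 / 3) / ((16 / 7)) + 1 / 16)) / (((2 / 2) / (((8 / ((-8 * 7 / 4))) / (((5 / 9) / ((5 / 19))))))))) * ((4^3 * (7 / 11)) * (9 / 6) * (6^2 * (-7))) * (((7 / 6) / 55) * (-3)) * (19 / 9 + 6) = 4635792 / 2299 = 2016.44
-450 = -450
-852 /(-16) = 213 /4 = 53.25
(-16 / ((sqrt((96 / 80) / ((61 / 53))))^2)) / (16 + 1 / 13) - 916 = -30471316 / 33231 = -916.95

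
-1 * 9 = -9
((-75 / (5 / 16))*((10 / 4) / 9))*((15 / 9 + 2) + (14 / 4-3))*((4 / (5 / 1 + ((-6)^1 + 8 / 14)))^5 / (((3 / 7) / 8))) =2409451520000 / 6561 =367238457.55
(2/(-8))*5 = -5/4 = -1.25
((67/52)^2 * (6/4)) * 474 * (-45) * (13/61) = -143625555/12688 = -11319.79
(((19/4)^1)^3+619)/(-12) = -46475/768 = -60.51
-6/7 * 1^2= -6/7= -0.86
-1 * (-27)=27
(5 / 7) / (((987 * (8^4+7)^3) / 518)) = 370 / 68174459517549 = 0.00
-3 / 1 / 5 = -3 / 5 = -0.60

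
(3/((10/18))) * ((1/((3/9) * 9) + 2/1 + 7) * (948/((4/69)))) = 4120956/5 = 824191.20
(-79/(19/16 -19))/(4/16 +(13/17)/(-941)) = 80880832/4544325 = 17.80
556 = 556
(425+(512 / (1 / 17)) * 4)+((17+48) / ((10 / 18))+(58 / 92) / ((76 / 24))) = 15451533 / 437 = 35358.20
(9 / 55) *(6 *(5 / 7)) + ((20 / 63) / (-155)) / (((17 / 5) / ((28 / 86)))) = 11010166 / 15704073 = 0.70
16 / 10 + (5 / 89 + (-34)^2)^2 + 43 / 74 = 3916880531017 / 2930770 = 1336468.07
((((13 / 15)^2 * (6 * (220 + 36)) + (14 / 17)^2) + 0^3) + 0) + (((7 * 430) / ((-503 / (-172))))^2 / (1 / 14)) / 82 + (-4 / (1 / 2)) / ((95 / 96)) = 182016.95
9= 9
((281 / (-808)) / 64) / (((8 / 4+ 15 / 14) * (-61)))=1967 / 67820288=0.00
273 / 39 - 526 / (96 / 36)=-761 / 4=-190.25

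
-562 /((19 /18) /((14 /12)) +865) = -5901 /9092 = -0.65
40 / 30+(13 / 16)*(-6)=-85 / 24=-3.54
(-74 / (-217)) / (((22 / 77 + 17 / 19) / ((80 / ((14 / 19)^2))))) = 10151320 / 238483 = 42.57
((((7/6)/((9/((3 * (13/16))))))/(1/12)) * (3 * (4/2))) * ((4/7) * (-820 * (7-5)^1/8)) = -2665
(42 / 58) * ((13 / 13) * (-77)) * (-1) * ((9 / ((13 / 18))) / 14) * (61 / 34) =1141371 / 12818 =89.04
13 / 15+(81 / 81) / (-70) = 179 / 210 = 0.85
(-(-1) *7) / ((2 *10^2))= 7 / 200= 0.04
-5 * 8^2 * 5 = -1600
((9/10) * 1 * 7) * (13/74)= 819/740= 1.11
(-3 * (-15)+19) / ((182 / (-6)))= -192 / 91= -2.11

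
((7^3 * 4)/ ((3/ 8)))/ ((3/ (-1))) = -10976/ 9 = -1219.56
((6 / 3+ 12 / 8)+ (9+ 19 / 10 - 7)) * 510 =3774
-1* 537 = -537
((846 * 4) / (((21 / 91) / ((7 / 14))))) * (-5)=-36660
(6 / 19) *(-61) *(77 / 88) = -16.86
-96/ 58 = -48/ 29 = -1.66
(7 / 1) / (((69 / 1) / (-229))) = -1603 / 69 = -23.23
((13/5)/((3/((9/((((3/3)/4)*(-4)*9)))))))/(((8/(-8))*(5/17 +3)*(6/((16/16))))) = 221/5040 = 0.04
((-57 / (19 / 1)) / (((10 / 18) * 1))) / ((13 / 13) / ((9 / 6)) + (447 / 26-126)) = 0.05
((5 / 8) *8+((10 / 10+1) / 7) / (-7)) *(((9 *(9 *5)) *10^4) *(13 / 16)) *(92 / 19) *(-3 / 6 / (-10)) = 3950870.70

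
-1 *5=-5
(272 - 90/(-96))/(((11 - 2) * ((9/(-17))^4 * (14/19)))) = 6929987933/13226976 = 523.93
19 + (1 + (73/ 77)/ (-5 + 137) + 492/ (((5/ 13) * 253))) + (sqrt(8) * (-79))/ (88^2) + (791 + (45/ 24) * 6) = 483506717/ 584430 - 79 * sqrt(2)/ 3872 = 827.28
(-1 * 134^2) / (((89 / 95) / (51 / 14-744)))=8840412150 / 623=14190067.66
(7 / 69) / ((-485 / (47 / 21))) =-0.00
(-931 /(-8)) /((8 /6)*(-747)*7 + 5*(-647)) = -931 /81656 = -0.01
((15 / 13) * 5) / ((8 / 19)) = 1425 / 104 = 13.70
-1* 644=-644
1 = 1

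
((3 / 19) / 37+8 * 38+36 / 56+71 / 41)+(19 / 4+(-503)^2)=204440490053 / 807044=253320.13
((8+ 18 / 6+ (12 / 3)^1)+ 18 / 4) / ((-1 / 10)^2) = 1950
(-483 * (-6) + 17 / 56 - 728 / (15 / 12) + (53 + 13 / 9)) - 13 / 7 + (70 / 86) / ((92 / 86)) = 137321831 / 57960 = 2369.25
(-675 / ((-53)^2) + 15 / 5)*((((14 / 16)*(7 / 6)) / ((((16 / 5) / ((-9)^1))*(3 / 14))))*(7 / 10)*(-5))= 11632845 / 89888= 129.41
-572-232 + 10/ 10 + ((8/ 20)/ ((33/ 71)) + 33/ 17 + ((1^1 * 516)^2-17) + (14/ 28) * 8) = 744567059/ 2805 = 265442.80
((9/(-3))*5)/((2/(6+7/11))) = -1095/22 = -49.77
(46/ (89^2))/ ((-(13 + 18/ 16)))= -368/ 895073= -0.00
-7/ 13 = -0.54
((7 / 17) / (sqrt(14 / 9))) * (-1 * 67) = -201 * sqrt(14) / 34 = -22.12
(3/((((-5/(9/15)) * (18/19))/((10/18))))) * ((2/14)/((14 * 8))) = -0.00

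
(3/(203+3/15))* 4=15/254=0.06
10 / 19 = 0.53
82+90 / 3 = 112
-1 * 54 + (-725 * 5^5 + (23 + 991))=-2264665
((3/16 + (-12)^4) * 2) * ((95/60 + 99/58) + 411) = 15944524589/928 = 17181599.77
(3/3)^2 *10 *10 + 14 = 114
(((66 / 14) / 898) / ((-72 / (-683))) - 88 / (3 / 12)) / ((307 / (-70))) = 265483075 / 3308232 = 80.25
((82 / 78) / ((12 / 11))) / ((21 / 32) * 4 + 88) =902 / 84825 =0.01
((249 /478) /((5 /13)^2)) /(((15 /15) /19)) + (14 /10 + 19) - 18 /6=1007469 /11950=84.31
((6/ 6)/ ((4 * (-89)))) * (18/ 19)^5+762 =167923609590/ 220372811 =762.00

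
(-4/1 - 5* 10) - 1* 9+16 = -47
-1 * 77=-77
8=8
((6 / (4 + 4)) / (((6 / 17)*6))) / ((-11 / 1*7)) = -17 / 3696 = -0.00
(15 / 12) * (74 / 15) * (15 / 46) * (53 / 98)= 9805 / 9016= 1.09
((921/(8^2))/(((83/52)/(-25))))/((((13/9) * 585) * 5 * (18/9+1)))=-0.02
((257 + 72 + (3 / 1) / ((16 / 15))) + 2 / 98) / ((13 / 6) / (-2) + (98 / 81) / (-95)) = -2001908115 / 6612452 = -302.75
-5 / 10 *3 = -3 / 2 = -1.50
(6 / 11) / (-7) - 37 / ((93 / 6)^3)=-201538 / 2293907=-0.09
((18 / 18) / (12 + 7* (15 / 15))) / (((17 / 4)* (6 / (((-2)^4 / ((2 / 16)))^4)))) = 536870912 / 969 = 554046.35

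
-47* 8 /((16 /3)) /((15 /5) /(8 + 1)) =-423 /2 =-211.50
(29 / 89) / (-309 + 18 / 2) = -0.00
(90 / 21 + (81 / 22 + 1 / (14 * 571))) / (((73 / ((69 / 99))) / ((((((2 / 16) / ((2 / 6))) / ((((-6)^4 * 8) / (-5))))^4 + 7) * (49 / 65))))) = 115346998349299963482786949 / 287345127737358127548334080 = 0.40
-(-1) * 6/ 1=6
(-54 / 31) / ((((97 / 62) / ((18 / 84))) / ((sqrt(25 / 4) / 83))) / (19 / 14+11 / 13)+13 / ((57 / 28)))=-342855 / 22910524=-0.01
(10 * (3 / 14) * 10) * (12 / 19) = 1800 / 133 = 13.53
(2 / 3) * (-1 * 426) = -284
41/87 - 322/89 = -3.15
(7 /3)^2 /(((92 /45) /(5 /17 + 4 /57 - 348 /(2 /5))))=-2315.88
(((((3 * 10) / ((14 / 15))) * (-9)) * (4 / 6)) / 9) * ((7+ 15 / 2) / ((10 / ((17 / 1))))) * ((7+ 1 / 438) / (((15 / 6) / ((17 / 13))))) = -25704527 / 13286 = -1934.71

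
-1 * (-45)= 45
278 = 278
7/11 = 0.64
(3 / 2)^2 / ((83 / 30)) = 135 / 166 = 0.81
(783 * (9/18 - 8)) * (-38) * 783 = 174730365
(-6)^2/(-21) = -12/7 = -1.71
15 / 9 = 5 / 3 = 1.67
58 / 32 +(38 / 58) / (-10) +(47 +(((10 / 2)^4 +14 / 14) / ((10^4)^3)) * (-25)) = 28273249990923 / 580000000000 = 48.75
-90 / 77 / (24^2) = -5 / 2464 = -0.00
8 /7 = 1.14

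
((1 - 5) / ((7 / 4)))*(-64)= 1024 / 7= 146.29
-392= -392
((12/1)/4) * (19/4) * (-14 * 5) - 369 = -2733/2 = -1366.50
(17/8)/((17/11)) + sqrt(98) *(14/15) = 11/8 + 98 *sqrt(2)/15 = 10.61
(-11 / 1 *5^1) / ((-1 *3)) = 55 / 3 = 18.33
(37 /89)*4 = 148 /89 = 1.66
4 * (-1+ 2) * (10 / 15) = 8 / 3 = 2.67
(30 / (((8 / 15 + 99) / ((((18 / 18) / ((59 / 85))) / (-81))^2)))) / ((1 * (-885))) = -0.00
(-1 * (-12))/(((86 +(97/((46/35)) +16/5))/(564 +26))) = 542800/12497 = 43.43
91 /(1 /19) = 1729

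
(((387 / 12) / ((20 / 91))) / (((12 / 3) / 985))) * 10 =11562915 / 32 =361341.09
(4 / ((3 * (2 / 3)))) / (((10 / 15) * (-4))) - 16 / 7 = -85 / 28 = -3.04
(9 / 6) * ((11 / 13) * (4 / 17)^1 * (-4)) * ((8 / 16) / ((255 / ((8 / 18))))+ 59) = -70.48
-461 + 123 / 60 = -9179 / 20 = -458.95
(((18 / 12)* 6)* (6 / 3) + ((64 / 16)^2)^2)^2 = 75076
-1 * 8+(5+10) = 7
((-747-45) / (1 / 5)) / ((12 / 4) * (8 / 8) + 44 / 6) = -11880 / 31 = -383.23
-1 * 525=-525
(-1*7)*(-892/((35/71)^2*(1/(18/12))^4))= 91055583/700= 130079.40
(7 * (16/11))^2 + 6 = 13270/121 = 109.67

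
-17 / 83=-0.20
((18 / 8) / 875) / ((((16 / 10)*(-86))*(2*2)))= -9 / 1926400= -0.00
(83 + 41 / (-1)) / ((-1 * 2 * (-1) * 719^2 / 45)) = 945 / 516961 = 0.00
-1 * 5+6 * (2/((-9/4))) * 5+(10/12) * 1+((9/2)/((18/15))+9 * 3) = -1/12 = -0.08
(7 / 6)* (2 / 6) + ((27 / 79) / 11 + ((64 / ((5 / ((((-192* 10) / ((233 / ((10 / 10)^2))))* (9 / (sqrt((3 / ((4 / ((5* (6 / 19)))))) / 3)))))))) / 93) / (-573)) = 8192* sqrt(570) / 6897965 + 6569 / 15642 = 0.45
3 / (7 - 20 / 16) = 12 / 23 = 0.52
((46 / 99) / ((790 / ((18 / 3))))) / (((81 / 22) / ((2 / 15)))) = 184 / 1439775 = 0.00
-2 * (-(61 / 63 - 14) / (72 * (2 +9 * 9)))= -821 / 188244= -0.00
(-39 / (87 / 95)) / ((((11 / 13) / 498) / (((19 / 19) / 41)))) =-7995390 / 13079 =-611.32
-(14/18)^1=-7/9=-0.78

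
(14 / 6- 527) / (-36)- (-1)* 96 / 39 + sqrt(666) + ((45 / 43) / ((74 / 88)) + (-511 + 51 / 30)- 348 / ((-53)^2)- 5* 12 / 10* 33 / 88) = -15479349159389 / 31373215380 + 3* sqrt(74) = -467.59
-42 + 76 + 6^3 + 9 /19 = 4759 /19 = 250.47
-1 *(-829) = 829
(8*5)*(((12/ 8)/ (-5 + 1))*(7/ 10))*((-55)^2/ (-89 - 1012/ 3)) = 190575/ 2558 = 74.50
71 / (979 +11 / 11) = 0.07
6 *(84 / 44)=126 / 11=11.45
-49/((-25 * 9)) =49/225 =0.22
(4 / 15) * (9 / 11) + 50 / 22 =137 / 55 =2.49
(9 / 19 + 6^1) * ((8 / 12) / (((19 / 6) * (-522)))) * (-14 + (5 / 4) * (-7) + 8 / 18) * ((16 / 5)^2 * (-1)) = -4214144 / 7066575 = -0.60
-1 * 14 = -14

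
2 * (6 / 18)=2 / 3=0.67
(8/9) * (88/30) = 352/135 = 2.61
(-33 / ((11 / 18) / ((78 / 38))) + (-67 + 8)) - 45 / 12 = -13193 / 76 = -173.59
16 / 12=4 / 3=1.33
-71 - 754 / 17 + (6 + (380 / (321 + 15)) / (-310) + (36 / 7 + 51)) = -4711331 / 88536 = -53.21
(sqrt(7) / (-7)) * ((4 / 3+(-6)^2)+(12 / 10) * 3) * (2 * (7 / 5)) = -1228 * sqrt(7) / 75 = -43.32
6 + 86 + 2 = 94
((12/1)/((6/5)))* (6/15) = 4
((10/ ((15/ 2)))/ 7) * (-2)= -8/ 21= -0.38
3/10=0.30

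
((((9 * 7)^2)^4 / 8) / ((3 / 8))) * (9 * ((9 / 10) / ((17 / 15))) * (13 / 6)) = 87102678873899871 / 68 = 1280921748145586.34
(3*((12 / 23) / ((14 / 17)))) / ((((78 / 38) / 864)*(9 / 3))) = 558144 / 2093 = 266.67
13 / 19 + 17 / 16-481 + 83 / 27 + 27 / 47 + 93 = -382.60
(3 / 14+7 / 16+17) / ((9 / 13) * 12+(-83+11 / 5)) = -128505 / 527744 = -0.24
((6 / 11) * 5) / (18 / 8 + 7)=120 / 407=0.29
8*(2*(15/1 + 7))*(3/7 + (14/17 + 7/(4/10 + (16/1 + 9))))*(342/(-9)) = -308825088/15113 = -20434.40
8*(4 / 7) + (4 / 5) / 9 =1468 / 315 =4.66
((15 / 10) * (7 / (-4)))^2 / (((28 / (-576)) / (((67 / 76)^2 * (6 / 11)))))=-7635789 / 127072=-60.09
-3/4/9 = -1/12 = -0.08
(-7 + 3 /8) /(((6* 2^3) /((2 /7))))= -53 /1344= -0.04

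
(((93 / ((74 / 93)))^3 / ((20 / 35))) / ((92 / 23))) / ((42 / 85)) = 18331388531055 / 12967168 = 1413677.11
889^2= 790321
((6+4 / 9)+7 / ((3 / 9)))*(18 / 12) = 247 / 6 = 41.17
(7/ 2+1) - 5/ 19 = 161/ 38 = 4.24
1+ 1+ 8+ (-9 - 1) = 0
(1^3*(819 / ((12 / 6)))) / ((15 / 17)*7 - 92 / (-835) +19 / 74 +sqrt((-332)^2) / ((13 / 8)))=5591964105 / 2879296163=1.94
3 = 3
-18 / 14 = -9 / 7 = -1.29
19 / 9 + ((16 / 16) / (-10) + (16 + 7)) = 2251 / 90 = 25.01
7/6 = 1.17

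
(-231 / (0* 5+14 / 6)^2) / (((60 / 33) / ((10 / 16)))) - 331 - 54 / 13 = -1018439 / 2912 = -349.74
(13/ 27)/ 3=13/ 81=0.16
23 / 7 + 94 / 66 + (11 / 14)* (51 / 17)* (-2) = -0.00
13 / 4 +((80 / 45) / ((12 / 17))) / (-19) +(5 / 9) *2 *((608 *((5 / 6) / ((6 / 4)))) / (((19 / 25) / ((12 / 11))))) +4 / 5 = 20414041 / 37620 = 542.64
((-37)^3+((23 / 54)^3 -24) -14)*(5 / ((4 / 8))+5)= -39909977285 / 52488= -760363.84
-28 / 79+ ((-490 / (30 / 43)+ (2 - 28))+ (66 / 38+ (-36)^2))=2562428 / 4503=569.05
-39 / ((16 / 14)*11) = -3.10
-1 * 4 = -4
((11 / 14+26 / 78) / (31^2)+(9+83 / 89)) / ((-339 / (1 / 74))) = -35684191 / 90114380748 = -0.00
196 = 196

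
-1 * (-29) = 29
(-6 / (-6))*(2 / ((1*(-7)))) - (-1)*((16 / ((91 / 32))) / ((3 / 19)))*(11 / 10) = 53114 / 1365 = 38.91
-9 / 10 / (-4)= 9 / 40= 0.22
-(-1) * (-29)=-29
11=11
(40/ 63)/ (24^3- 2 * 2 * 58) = 5/ 107037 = 0.00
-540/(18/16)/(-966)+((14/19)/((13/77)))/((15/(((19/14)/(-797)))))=12420803/25021815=0.50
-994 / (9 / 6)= -662.67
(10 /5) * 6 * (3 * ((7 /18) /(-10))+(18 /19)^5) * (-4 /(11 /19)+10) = 3265407158 /136185445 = 23.98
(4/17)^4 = 256/83521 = 0.00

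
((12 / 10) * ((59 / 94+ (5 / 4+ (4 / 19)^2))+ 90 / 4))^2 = 24724891042569 / 28787908900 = 858.86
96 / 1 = 96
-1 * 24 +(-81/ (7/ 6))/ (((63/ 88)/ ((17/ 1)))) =-81960/ 49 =-1672.65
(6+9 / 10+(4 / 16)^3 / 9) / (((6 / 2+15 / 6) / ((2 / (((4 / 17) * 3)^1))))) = 30719 / 8640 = 3.56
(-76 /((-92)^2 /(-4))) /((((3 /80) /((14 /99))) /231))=148960 /4761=31.29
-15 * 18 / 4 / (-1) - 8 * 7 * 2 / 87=11521 / 174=66.21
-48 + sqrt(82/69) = -48 + sqrt(5658)/69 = -46.91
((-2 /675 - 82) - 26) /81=-72902 /54675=-1.33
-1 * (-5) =5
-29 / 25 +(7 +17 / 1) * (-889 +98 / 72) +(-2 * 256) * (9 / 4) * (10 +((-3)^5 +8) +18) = 16286963 / 75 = 217159.51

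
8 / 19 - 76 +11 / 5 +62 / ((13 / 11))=-25833 / 1235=-20.92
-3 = -3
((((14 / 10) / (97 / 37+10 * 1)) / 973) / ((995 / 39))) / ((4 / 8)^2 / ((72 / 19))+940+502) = 415584 / 134122729410125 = 0.00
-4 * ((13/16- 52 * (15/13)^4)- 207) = 10487903/8788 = 1193.43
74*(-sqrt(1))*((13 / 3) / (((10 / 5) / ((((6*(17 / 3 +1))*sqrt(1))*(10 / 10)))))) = -19240 / 3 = -6413.33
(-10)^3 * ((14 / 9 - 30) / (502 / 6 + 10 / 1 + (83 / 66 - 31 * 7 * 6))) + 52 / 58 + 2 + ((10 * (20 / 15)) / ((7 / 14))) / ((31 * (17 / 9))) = -73830312772 / 3652652283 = -20.21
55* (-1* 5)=-275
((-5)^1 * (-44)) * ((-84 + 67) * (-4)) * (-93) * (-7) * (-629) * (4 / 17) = -1441366080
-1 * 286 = -286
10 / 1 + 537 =547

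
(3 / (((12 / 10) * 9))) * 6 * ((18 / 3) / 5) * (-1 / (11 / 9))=-1.64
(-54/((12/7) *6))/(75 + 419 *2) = -21/3652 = -0.01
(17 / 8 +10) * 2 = 97 / 4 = 24.25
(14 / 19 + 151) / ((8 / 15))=43245 / 152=284.51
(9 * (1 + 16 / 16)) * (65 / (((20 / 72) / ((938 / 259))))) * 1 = 564408 / 37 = 15254.27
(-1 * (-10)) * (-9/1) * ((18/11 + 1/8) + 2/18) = -7415/44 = -168.52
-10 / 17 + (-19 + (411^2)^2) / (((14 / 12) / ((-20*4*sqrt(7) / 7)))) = -13696466026560*sqrt(7) / 49-10 / 17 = -739539651974.52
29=29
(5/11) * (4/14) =10/77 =0.13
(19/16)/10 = 19/160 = 0.12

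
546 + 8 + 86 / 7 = 3964 / 7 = 566.29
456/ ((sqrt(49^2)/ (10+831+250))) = 497496/ 49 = 10152.98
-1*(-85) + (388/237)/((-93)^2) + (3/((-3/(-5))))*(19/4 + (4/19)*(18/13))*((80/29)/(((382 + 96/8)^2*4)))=193741252458521549/2279300773727484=85.00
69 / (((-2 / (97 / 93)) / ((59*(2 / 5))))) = -131629 / 155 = -849.22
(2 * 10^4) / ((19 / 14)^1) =280000 / 19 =14736.84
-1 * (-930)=930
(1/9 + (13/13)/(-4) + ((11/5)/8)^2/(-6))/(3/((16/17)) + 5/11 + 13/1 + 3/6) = -47993/5430600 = -0.01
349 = 349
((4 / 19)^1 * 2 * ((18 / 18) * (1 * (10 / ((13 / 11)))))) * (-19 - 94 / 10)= -24992 / 247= -101.18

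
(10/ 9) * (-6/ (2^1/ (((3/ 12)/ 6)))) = -5/ 36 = -0.14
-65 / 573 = -0.11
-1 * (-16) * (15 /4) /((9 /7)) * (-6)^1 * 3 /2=-420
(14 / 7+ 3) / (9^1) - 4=-3.44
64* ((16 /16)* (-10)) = -640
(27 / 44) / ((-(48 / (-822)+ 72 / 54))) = -11097 / 23056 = -0.48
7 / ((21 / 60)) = 20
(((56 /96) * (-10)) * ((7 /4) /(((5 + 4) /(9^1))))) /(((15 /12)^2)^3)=-25088 /9375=-2.68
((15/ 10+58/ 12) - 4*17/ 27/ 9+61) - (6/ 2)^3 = 9733/ 243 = 40.05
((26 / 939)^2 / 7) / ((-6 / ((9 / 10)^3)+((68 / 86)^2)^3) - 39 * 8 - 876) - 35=-35.00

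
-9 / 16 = -0.56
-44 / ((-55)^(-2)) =-133100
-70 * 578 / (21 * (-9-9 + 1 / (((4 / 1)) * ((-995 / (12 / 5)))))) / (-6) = -14377750 / 805977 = -17.84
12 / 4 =3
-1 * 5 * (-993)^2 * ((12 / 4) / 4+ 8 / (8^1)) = -34511715 / 4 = -8627928.75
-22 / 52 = -11 / 26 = -0.42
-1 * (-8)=8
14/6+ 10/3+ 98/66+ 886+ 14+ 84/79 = 2367716/2607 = 908.21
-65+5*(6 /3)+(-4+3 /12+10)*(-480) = -3055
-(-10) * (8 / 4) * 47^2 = 44180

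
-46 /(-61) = 46 /61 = 0.75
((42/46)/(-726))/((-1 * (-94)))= -7/523204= -0.00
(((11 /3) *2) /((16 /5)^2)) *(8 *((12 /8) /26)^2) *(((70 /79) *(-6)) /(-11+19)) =-86625 /6835712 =-0.01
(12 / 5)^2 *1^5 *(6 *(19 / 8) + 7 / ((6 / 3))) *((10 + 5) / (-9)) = -852 / 5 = -170.40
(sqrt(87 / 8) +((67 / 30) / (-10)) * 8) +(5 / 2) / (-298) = -80239 / 44700 +sqrt(174) / 4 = 1.50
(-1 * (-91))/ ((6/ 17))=1547/ 6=257.83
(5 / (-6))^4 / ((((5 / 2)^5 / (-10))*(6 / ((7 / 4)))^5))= -16807 / 161243136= -0.00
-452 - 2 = -454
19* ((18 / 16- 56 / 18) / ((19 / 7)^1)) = -1001 / 72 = -13.90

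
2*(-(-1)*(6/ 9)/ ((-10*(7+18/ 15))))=-0.02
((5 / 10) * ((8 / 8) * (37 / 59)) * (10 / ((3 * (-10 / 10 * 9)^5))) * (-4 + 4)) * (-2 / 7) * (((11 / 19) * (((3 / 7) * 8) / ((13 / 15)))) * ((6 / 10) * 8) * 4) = 0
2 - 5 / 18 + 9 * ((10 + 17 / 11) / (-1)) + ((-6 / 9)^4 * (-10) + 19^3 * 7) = 85373549 / 1782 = 47908.84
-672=-672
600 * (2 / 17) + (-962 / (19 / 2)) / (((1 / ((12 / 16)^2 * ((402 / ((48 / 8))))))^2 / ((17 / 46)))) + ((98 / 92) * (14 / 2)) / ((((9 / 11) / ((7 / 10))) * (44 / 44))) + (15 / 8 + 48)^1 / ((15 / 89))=-2258565090037 / 42791040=-52781.26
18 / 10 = 9 / 5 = 1.80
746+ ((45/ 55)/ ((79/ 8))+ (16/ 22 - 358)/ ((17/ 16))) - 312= 97.83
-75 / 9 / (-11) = 25 / 33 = 0.76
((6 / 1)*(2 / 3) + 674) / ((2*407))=339 / 407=0.83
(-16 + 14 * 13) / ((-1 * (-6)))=83 / 3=27.67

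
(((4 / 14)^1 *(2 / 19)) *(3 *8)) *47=4512 / 133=33.92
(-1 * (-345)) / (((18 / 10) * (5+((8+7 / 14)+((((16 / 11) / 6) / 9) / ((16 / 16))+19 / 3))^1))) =113850 / 11797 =9.65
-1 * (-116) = 116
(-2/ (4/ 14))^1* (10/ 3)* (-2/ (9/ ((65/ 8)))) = 2275/ 54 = 42.13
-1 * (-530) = 530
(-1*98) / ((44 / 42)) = -1029 / 11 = -93.55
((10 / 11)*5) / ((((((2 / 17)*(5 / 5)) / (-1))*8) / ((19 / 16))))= -8075 / 1408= -5.74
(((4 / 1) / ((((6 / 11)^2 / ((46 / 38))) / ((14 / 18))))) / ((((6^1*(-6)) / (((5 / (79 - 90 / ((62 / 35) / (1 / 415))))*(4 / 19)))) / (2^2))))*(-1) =10896655 / 580550814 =0.02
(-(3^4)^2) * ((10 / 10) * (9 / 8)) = -59049 / 8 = -7381.12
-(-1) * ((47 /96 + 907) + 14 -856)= 6287 /96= 65.49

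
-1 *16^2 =-256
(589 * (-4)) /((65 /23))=-54188 /65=-833.66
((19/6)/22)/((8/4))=19/264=0.07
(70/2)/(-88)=-35/88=-0.40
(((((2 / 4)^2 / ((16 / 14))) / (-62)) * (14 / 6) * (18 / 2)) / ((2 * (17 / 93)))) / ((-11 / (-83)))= -36603 / 23936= -1.53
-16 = -16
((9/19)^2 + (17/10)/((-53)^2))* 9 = 20532843/10140490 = 2.02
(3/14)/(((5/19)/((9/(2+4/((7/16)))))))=171/260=0.66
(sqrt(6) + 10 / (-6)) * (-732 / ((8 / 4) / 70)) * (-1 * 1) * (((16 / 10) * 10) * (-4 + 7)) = -2049600 + 1229760 * sqrt(6) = 962684.51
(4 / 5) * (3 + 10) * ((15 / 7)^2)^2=526500 / 2401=219.28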